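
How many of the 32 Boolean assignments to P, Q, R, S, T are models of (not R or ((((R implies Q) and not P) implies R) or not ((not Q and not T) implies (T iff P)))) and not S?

Initial set: {((not R or ((((R implies Q) and not P) implies R) or not ((not Q and not T) implies (T iff P)))) and not S)}.
((not R or ((((R implies Q) and not P) implies R) or not ((not Q and not T) implies (T iff P)))) and not S): α-rule — add (not R or ((((R implies Q) and not P) implies R) or not ((not Q and not T) implies (T iff P)))), not S.
(not R or ((((R implies Q) and not P) implies R) or not ((not Q and not T) implies (T iff P)))): β-rule — branch into not R  //  ((((R implies Q) and not P) implies R) or not ((not Q and not T) implies (T iff P))).
  branch 1 (add not R):
    ○ open, literals {R=0, S=0}.
  branch 2 (add ((((R implies Q) and not P) implies R) or not ((not Q and not T) implies (T iff P)))):
    ((((R implies Q) and not P) implies R) or not ((not Q and not T) implies (T iff P))): β-rule — branch into (((R implies Q) and not P) implies R)  //  not ((not Q and not T) implies (T iff P)).
      branch 2.1 (add (((R implies Q) and not P) implies R)):
        (((R implies Q) and not P) implies R): β-rule — branch into not ((R implies Q) and not P)  //  R.
          branch 2.1.1 (add not ((R implies Q) and not P)):
            not ((R implies Q) and not P): β-rule — branch into not (R implies Q)  //  not not P.
              branch 2.1.1.1 (add not (R implies Q)):
                not (R implies Q): α-rule — add R, not Q.
                ○ open, literals {Q=0, R=1, S=0}.
              branch 2.1.1.2 (add not not P):
                ○ open, literals {P=1, S=0}.
          branch 2.1.2 (add R):
            ○ open, literals {R=1, S=0}.
      branch 2.2 (add not ((not Q and not T) implies (T iff P))):
        not ((not Q and not T) implies (T iff P)): α-rule — add (not Q and not T), not (T iff P).
        (not Q and not T): α-rule — add not Q, not T.
        not (T iff P): β-rule — branch into T, not P  //  not T, P.
          branch 2.2.1 (add T, not P):
            × closes — contains both T and not T.
          branch 2.2.2 (add not T, P):
            ○ open, literals {P=1, Q=0, S=0, T=0}.
1 branch closed, 5 open.
Each open branch fixes some atoms; the unmentioned ones are free. Counting distinct full assignments: branch {R=0, S=0} (P, Q, T) contributes 8 new; branch {Q=0, R=1, S=0} (P, T) contributes 4 new; branch {P=1, S=0} (Q, R, T) contributes 2 new; branch {R=1, S=0} (P, Q, T) contributes 2 new; branch {P=1, Q=0, S=0, T=0} (R) contributes 0 new. Total: 16.

16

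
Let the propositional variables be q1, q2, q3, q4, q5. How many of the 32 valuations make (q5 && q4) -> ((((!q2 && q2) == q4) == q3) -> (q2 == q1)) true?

30

Initial set: {((q5 && q4) -> ((((!q2 && q2) == q4) == q3) -> (q2 == q1)))}.
((q5 && q4) -> ((((!q2 && q2) == q4) == q3) -> (q2 == q1))): β-rule — branch into !(q5 && q4)  //  ((((!q2 && q2) == q4) == q3) -> (q2 == q1)).
  branch 1 (add !(q5 && q4)):
    !(q5 && q4): β-rule — branch into !q5  //  !q4.
      branch 1.1 (add !q5):
        ○ open, literals {q5=F}.
      branch 1.2 (add !q4):
        ○ open, literals {q4=F}.
  branch 2 (add ((((!q2 && q2) == q4) == q3) -> (q2 == q1))):
    ((((!q2 && q2) == q4) == q3) -> (q2 == q1)): β-rule — branch into !(((!q2 && q2) == q4) == q3)  //  (q2 == q1).
      branch 2.1 (add !(((!q2 && q2) == q4) == q3)):
        !(((!q2 && q2) == q4) == q3): β-rule — branch into ((!q2 && q2) == q4), !q3  //  !((!q2 && q2) == q4), q3.
          branch 2.1.1 (add ((!q2 && q2) == q4), !q3):
            ((!q2 && q2) == q4): β-rule — branch into (!q2 && q2), q4  //  !(!q2 && q2), !q4.
              branch 2.1.1.1 (add (!q2 && q2), q4):
                (!q2 && q2): α-rule — add !q2, q2.
                × closes — contains both q2 and !q2.
              branch 2.1.1.2 (add !(!q2 && q2), !q4):
                !(!q2 && q2): β-rule — branch into !!q2  //  !q2.
                  branch 2.1.1.2.1 (add !!q2):
                    ○ open, literals {q2=T, q3=F, q4=F}.
                  branch 2.1.1.2.2 (add !q2):
                    ○ open, literals {q2=F, q3=F, q4=F}.
          branch 2.1.2 (add !((!q2 && q2) == q4), q3):
            !((!q2 && q2) == q4): β-rule — branch into (!q2 && q2), !q4  //  !(!q2 && q2), q4.
              branch 2.1.2.1 (add (!q2 && q2), !q4):
                (!q2 && q2): α-rule — add !q2, q2.
                × closes — contains both q2 and !q2.
              branch 2.1.2.2 (add !(!q2 && q2), q4):
                !(!q2 && q2): β-rule — branch into !!q2  //  !q2.
                  branch 2.1.2.2.1 (add !!q2):
                    ○ open, literals {q2=T, q3=T, q4=T}.
                  branch 2.1.2.2.2 (add !q2):
                    ○ open, literals {q2=F, q3=T, q4=T}.
      branch 2.2 (add (q2 == q1)):
        (q2 == q1): β-rule — branch into q2, q1  //  !q2, !q1.
          branch 2.2.1 (add q2, q1):
            ○ open, literals {q1=T, q2=T}.
          branch 2.2.2 (add !q2, !q1):
            ○ open, literals {q1=F, q2=F}.
2 branches closed, 8 open.
Each open branch fixes some atoms; the unmentioned ones are free. Counting distinct full assignments: branch {q5=F} (q1, q2, q3, q4) contributes 16 new; branch {q4=F} (q1, q2, q3, q5) contributes 8 new; branch {q2=T, q3=F, q4=F} (q1, q5) contributes 0 new; branch {q2=F, q3=F, q4=F} (q1, q5) contributes 0 new; branch {q2=T, q3=T, q4=T} (q1, q5) contributes 2 new; branch {q2=F, q3=T, q4=T} (q1, q5) contributes 2 new; branch {q1=T, q2=T} (q3, q4, q5) contributes 1 new; branch {q1=F, q2=F} (q3, q4, q5) contributes 1 new. Total: 30.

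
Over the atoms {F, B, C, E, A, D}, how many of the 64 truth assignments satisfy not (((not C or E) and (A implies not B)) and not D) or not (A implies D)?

Initial set: {(not (((not C or E) and (A implies not B)) and not D) or not (A implies D))}.
(not (((not C or E) and (A implies not B)) and not D) or not (A implies D)): β-rule — branch into not (((not C or E) and (A implies not B)) and not D)  //  not (A implies D).
  branch 1 (add not (((not C or E) and (A implies not B)) and not D)):
    not (((not C or E) and (A implies not B)) and not D): β-rule — branch into not ((not C or E) and (A implies not B))  //  not not D.
      branch 1.1 (add not ((not C or E) and (A implies not B))):
        not ((not C or E) and (A implies not B)): β-rule — branch into not (not C or E)  //  not (A implies not B).
          branch 1.1.1 (add not (not C or E)):
            not (not C or E): α-rule — add not not C, not E.
            ○ open, literals {C=true, E=false}.
          branch 1.1.2 (add not (A implies not B)):
            not (A implies not B): α-rule — add A, not not B.
            ○ open, literals {A=true, B=true}.
      branch 1.2 (add not not D):
        ○ open, literals {D=true}.
  branch 2 (add not (A implies D)):
    not (A implies D): α-rule — add A, not D.
    ○ open, literals {A=true, D=false}.
0 branches closed, 4 open.
Each open branch fixes some atoms; the unmentioned ones are free. Counting distinct full assignments: branch {C=true, E=false} (F, B, A, D) contributes 16 new; branch {A=true, B=true} (F, C, E, D) contributes 12 new; branch {D=true} (F, B, C, E, A) contributes 18 new; branch {A=true, D=false} (F, B, C, E) contributes 6 new. Total: 52.

52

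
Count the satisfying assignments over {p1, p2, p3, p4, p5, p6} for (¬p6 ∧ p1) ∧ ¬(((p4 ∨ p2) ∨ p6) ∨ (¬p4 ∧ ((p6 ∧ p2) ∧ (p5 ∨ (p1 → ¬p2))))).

Initial set: {T ((¬p6 ∧ p1) ∧ ¬(((p4 ∨ p2) ∨ p6) ∨ (¬p4 ∧ ((p6 ∧ p2) ∧ (p5 ∨ (p1 → ¬p2))))))}.
T ((¬p6 ∧ p1) ∧ ¬(((p4 ∨ p2) ∨ p6) ∨ (¬p4 ∧ ((p6 ∧ p2) ∧ (p5 ∨ (p1 → ¬p2)))))): α-rule — add T (¬p6 ∧ p1), T ¬(((p4 ∨ p2) ∨ p6) ∨ (¬p4 ∧ ((p6 ∧ p2) ∧ (p5 ∨ (p1 → ¬p2))))).
T (¬p6 ∧ p1): α-rule — add T ¬p6, T p1.
T ¬(((p4 ∨ p2) ∨ p6) ∨ (¬p4 ∧ ((p6 ∧ p2) ∧ (p5 ∨ (p1 → ¬p2))))): α-rule — add F ((p4 ∨ p2) ∨ p6), F (¬p4 ∧ ((p6 ∧ p2) ∧ (p5 ∨ (p1 → ¬p2)))).
F ((p4 ∨ p2) ∨ p6): α-rule — add F (p4 ∨ p2), F p6.
F (p4 ∨ p2): α-rule — add F p4, F p2.
F (¬p4 ∧ ((p6 ∧ p2) ∧ (p5 ∨ (p1 → ¬p2)))): β-rule — branch into F ¬p4  //  F ((p6 ∧ p2) ∧ (p5 ∨ (p1 → ¬p2))).
  branch 1 (add F ¬p4):
    × closes — contains both p4 and ¬p4.
  branch 2 (add F ((p6 ∧ p2) ∧ (p5 ∨ (p1 → ¬p2)))):
    F ((p6 ∧ p2) ∧ (p5 ∨ (p1 → ¬p2))): β-rule — branch into F (p6 ∧ p2)  //  F (p5 ∨ (p1 → ¬p2)).
      branch 2.1 (add F (p6 ∧ p2)):
        F (p6 ∧ p2): β-rule — branch into F p6  //  F p2.
          branch 2.1.1 (add F p6):
            ○ open, literals {p1=true, p2=false, p4=false, p6=false}.
          branch 2.1.2 (add F p2):
            ○ open, literals {p1=true, p2=false, p4=false, p6=false}.
      branch 2.2 (add F (p5 ∨ (p1 → ¬p2))):
        F (p5 ∨ (p1 → ¬p2)): α-rule — add F p5, F (p1 → ¬p2).
        F (p1 → ¬p2): α-rule — add T p1, F ¬p2.
        × closes — contains both p2 and ¬p2.
2 branches closed, 2 open.
Each open branch fixes some atoms; the unmentioned ones are free. Counting distinct full assignments: branch {p1=true, p2=false, p4=false, p6=false} (p3, p5) contributes 4 new; branch {p1=true, p2=false, p4=false, p6=false} (p3, p5) contributes 0 new. Total: 4.

4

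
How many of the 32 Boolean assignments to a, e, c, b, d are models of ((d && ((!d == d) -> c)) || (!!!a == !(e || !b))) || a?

Initial set: {(((d && ((!d == d) -> c)) || (!!!a == !(e || !b))) || a)}.
(((d && ((!d == d) -> c)) || (!!!a == !(e || !b))) || a): β-rule — branch into ((d && ((!d == d) -> c)) || (!!!a == !(e || !b)))  //  a.
  branch 1 (add ((d && ((!d == d) -> c)) || (!!!a == !(e || !b)))):
    ((d && ((!d == d) -> c)) || (!!!a == !(e || !b))): β-rule — branch into (d && ((!d == d) -> c))  //  (!!!a == !(e || !b)).
      branch 1.1 (add (d && ((!d == d) -> c))):
        (d && ((!d == d) -> c)): α-rule — add d, ((!d == d) -> c).
        ((!d == d) -> c): β-rule — branch into !(!d == d)  //  c.
          branch 1.1.1 (add !(!d == d)):
            !(!d == d): β-rule — branch into !d, !d  //  !!d, d.
              branch 1.1.1.1 (add !d, !d):
                × closes — contains both d and !d.
              branch 1.1.1.2 (add !!d, d):
                ○ open, literals {d=true}.
          branch 1.1.2 (add c):
            ○ open, literals {c=true, d=true}.
      branch 1.2 (add (!!!a == !(e || !b))):
        (!!!a == !(e || !b)): β-rule — branch into !!!a, !(e || !b)  //  !!!!a, !!(e || !b).
          branch 1.2.1 (add !!!a, !(e || !b)):
            !!!a: drop double negation, giving !a.
            !(e || !b): α-rule — add !e, !!b.
            ○ open, literals {a=false, b=true, e=false}.
          branch 1.2.2 (add !!!!a, !!(e || !b)):
            !!!!a: drop double negation, giving !!a.
            !!(e || !b): β-rule — branch into e  //  !b.
              branch 1.2.2.1 (add e):
                ○ open, literals {a=true, e=true}.
              branch 1.2.2.2 (add !b):
                ○ open, literals {a=true, b=false}.
  branch 2 (add a):
    ○ open, literals {a=true}.
1 branch closed, 6 open.
Each open branch fixes some atoms; the unmentioned ones are free. Counting distinct full assignments: branch {d=true} (a, e, c, b) contributes 16 new; branch {c=true, d=true} (a, e, b) contributes 0 new; branch {a=false, b=true, e=false} (c, d) contributes 2 new; branch {a=true, e=true} (c, b, d) contributes 4 new; branch {a=true, b=false} (e, c, d) contributes 2 new; branch {a=true} (e, c, b, d) contributes 2 new. Total: 26.

26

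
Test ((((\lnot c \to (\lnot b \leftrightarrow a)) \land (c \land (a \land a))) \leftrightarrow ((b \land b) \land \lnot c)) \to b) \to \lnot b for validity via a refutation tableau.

Assume the negation and expand:
Initial set: {F (((((\lnot c \to (\lnot b \leftrightarrow a)) \land (c \land (a \land a))) \leftrightarrow ((b \land b) \land \lnot c)) \to b) \to \lnot b)}.
F (((((\lnot c \to (\lnot b \leftrightarrow a)) \land (c \land (a \land a))) \leftrightarrow ((b \land b) \land \lnot c)) \to b) \to \lnot b): α-rule — add T ((((\lnot c \to (\lnot b \leftrightarrow a)) \land (c \land (a \land a))) \leftrightarrow ((b \land b) \land \lnot c)) \to b), F \lnot b.
T ((((\lnot c \to (\lnot b \leftrightarrow a)) \land (c \land (a \land a))) \leftrightarrow ((b \land b) \land \lnot c)) \to b): β-rule — branch into F (((\lnot c \to (\lnot b \leftrightarrow a)) \land (c \land (a \land a))) \leftrightarrow ((b \land b) \land \lnot c))  //  T b.
  branch 1 (add F (((\lnot c \to (\lnot b \leftrightarrow a)) \land (c \land (a \land a))) \leftrightarrow ((b \land b) \land \lnot c))):
    F (((\lnot c \to (\lnot b \leftrightarrow a)) \land (c \land (a \land a))) \leftrightarrow ((b \land b) \land \lnot c)): β-rule — branch into T ((\lnot c \to (\lnot b \leftrightarrow a)) \land (c \land (a \land a))), F ((b \land b) \land \lnot c)  //  F ((\lnot c \to (\lnot b \leftrightarrow a)) \land (c \land (a \land a))), T ((b \land b) \land \lnot c).
      branch 1.1 (add T ((\lnot c \to (\lnot b \leftrightarrow a)) \land (c \land (a \land a))), F ((b \land b) \land \lnot c)):
        T ((\lnot c \to (\lnot b \leftrightarrow a)) \land (c \land (a \land a))): α-rule — add T (\lnot c \to (\lnot b \leftrightarrow a)), T (c \land (a \land a)).
        T (c \land (a \land a)): α-rule — add T c, T (a \land a).
        T (a \land a): α-rule — add T a, T a.
        F ((b \land b) \land \lnot c): β-rule — branch into F (b \land b)  //  F \lnot c.
          branch 1.1.1 (add F (b \land b)):
            T (\lnot c \to (\lnot b \leftrightarrow a)): β-rule — branch into F \lnot c  //  T (\lnot b \leftrightarrow a).
              branch 1.1.1.1 (add F \lnot c):
                F (b \land b): β-rule — branch into F b  //  F b.
                  branch 1.1.1.1.1 (add F b):
                    × closes — contains both b and \lnot b.
                  branch 1.1.1.1.2 (add F b):
                    × closes — contains both b and \lnot b.
              branch 1.1.1.2 (add T (\lnot b \leftrightarrow a)):
                F (b \land b): β-rule — branch into F b  //  F b.
                  branch 1.1.1.2.1 (add F b):
                    × closes — contains both b and \lnot b.
                  branch 1.1.1.2.2 (add F b):
                    × closes — contains both b and \lnot b.
          branch 1.1.2 (add F \lnot c):
            T (\lnot c \to (\lnot b \leftrightarrow a)): β-rule — branch into F \lnot c  //  T (\lnot b \leftrightarrow a).
              branch 1.1.2.1 (add F \lnot c):
                ○ open, literals {a=true, b=true, c=true}.
              branch 1.1.2.2 (add T (\lnot b \leftrightarrow a)):
                T (\lnot b \leftrightarrow a): β-rule — branch into T \lnot b, T a  //  F \lnot b, F a.
                  branch 1.1.2.2.1 (add T \lnot b, T a):
                    × closes — contains both b and \lnot b.
                  branch 1.1.2.2.2 (add F \lnot b, F a):
                    × closes — contains both a and \lnot a.
      branch 1.2 (add F ((\lnot c \to (\lnot b \leftrightarrow a)) \land (c \land (a \land a))), T ((b \land b) \land \lnot c)):
        T ((b \land b) \land \lnot c): α-rule — add T (b \land b), T \lnot c.
        T (b \land b): α-rule — add T b, T b.
        F ((\lnot c \to (\lnot b \leftrightarrow a)) \land (c \land (a \land a))): β-rule — branch into F (\lnot c \to (\lnot b \leftrightarrow a))  //  F (c \land (a \land a)).
          branch 1.2.1 (add F (\lnot c \to (\lnot b \leftrightarrow a))):
            F (\lnot c \to (\lnot b \leftrightarrow a)): α-rule — add T \lnot c, F (\lnot b \leftrightarrow a).
            F (\lnot b \leftrightarrow a): β-rule — branch into T \lnot b, F a  //  F \lnot b, T a.
              branch 1.2.1.1 (add T \lnot b, F a):
                × closes — contains both b and \lnot b.
              branch 1.2.1.2 (add F \lnot b, T a):
                ○ open, literals {a=true, b=true, c=false}.
          branch 1.2.2 (add F (c \land (a \land a))):
            F (c \land (a \land a)): β-rule — branch into F c  //  F (a \land a).
              branch 1.2.2.1 (add F c):
                ○ open, literals {b=true, c=false}.
              branch 1.2.2.2 (add F (a \land a)):
                F (a \land a): β-rule — branch into F a  //  F a.
                  branch 1.2.2.2.1 (add F a):
                    ○ open, literals {a=false, b=true, c=false}.
                  branch 1.2.2.2.2 (add F a):
                    ○ open, literals {a=false, b=true, c=false}.
  branch 2 (add T b):
    ○ open, literals {b=true}.
7 branches closed, 6 open.
An open branch gives a countermodel: a=true, b=true, c=true (unmentioned atoms arbitrary); under it the original formula is false.

Not valid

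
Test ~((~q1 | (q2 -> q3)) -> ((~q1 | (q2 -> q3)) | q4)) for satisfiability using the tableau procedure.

Unsatisfiable

Initial set: {T ~((~q1 | (q2 -> q3)) -> ((~q1 | (q2 -> q3)) | q4))}.
T ~((~q1 | (q2 -> q3)) -> ((~q1 | (q2 -> q3)) | q4)): α-rule — add T (~q1 | (q2 -> q3)), F ((~q1 | (q2 -> q3)) | q4).
F ((~q1 | (q2 -> q3)) | q4): α-rule — add F (~q1 | (q2 -> q3)), F q4.
F (~q1 | (q2 -> q3)): α-rule — add F ~q1, F (q2 -> q3).
F (q2 -> q3): α-rule — add T q2, F q3.
T (~q1 | (q2 -> q3)): β-rule — branch into T ~q1  //  T (q2 -> q3).
  branch 1 (add T ~q1):
    × closes — contains both q1 and ~q1.
  branch 2 (add T (q2 -> q3)):
    T (q2 -> q3): β-rule — branch into F q2  //  T q3.
      branch 2.1 (add F q2):
        × closes — contains both q2 and ~q2.
      branch 2.2 (add T q3):
        × closes — contains both q3 and ~q3.
All 3 branches close.
Every branch closed; the formula is unsatisfiable.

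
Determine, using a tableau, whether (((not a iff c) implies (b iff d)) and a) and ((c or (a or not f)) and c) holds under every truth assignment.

Assume the negation and expand:
Initial set: {not ((((not a iff c) implies (b iff d)) and a) and ((c or (a or not f)) and c))}.
not ((((not a iff c) implies (b iff d)) and a) and ((c or (a or not f)) and c)): β-rule — branch into not (((not a iff c) implies (b iff d)) and a)  //  not ((c or (a or not f)) and c).
  branch 1 (add not (((not a iff c) implies (b iff d)) and a)):
    not (((not a iff c) implies (b iff d)) and a): β-rule — branch into not ((not a iff c) implies (b iff d))  //  not a.
      branch 1.1 (add not ((not a iff c) implies (b iff d))):
        not ((not a iff c) implies (b iff d)): α-rule — add (not a iff c), not (b iff d).
        (not a iff c): β-rule — branch into not a, c  //  not not a, not c.
          branch 1.1.1 (add not a, c):
            not (b iff d): β-rule — branch into b, not d  //  not b, d.
              branch 1.1.1.1 (add b, not d):
                ○ open, literals {a=0, b=1, c=1, d=0}.
              branch 1.1.1.2 (add not b, d):
                ○ open, literals {a=0, b=0, c=1, d=1}.
          branch 1.1.2 (add not not a, not c):
            not (b iff d): β-rule — branch into b, not d  //  not b, d.
              branch 1.1.2.1 (add b, not d):
                ○ open, literals {a=1, b=1, c=0, d=0}.
              branch 1.1.2.2 (add not b, d):
                ○ open, literals {a=1, b=0, c=0, d=1}.
      branch 1.2 (add not a):
        ○ open, literals {a=0}.
  branch 2 (add not ((c or (a or not f)) and c)):
    not ((c or (a or not f)) and c): β-rule — branch into not (c or (a or not f))  //  not c.
      branch 2.1 (add not (c or (a or not f))):
        not (c or (a or not f)): α-rule — add not c, not (a or not f).
        not (a or not f): α-rule — add not a, not not f.
        ○ open, literals {a=0, c=0, f=1}.
      branch 2.2 (add not c):
        ○ open, literals {c=0}.
0 branches closed, 7 open.
An open branch gives a countermodel: a=0, b=1, c=1, d=0 (unmentioned atoms arbitrary); under it the original formula is false.

Not valid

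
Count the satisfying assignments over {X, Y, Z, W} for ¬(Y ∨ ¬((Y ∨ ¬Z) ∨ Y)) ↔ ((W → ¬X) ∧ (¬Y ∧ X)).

12

Initial set: {T (¬(Y ∨ ¬((Y ∨ ¬Z) ∨ Y)) ↔ ((W → ¬X) ∧ (¬Y ∧ X)))}.
T (¬(Y ∨ ¬((Y ∨ ¬Z) ∨ Y)) ↔ ((W → ¬X) ∧ (¬Y ∧ X))): β-rule — branch into T ¬(Y ∨ ¬((Y ∨ ¬Z) ∨ Y)), T ((W → ¬X) ∧ (¬Y ∧ X))  //  F ¬(Y ∨ ¬((Y ∨ ¬Z) ∨ Y)), F ((W → ¬X) ∧ (¬Y ∧ X)).
  branch 1 (add T ¬(Y ∨ ¬((Y ∨ ¬Z) ∨ Y)), T ((W → ¬X) ∧ (¬Y ∧ X))):
    T ¬(Y ∨ ¬((Y ∨ ¬Z) ∨ Y)): α-rule — add F Y, F ¬((Y ∨ ¬Z) ∨ Y).
    T ((W → ¬X) ∧ (¬Y ∧ X)): α-rule — add T (W → ¬X), T (¬Y ∧ X).
    T (¬Y ∧ X): α-rule — add T ¬Y, T X.
    F ¬((Y ∨ ¬Z) ∨ Y): β-rule — branch into T (Y ∨ ¬Z)  //  T Y.
      branch 1.1 (add T (Y ∨ ¬Z)):
        T (W → ¬X): β-rule — branch into F W  //  T ¬X.
          branch 1.1.1 (add F W):
            T (Y ∨ ¬Z): β-rule — branch into T Y  //  T ¬Z.
              branch 1.1.1.1 (add T Y):
                × closes — contains both Y and ¬Y.
              branch 1.1.1.2 (add T ¬Z):
                ○ open, literals {W=0, X=1, Y=0, Z=0}.
          branch 1.1.2 (add T ¬X):
            × closes — contains both X and ¬X.
      branch 1.2 (add T Y):
        × closes — contains both Y and ¬Y.
  branch 2 (add F ¬(Y ∨ ¬((Y ∨ ¬Z) ∨ Y)), F ((W → ¬X) ∧ (¬Y ∧ X))):
    F ¬(Y ∨ ¬((Y ∨ ¬Z) ∨ Y)): β-rule — branch into T Y  //  T ¬((Y ∨ ¬Z) ∨ Y).
      branch 2.1 (add T Y):
        F ((W → ¬X) ∧ (¬Y ∧ X)): β-rule — branch into F (W → ¬X)  //  F (¬Y ∧ X).
          branch 2.1.1 (add F (W → ¬X)):
            F (W → ¬X): α-rule — add T W, F ¬X.
            ○ open, literals {W=1, X=1, Y=1}.
          branch 2.1.2 (add F (¬Y ∧ X)):
            F (¬Y ∧ X): β-rule — branch into F ¬Y  //  F X.
              branch 2.1.2.1 (add F ¬Y):
                ○ open, literals {Y=1}.
              branch 2.1.2.2 (add F X):
                ○ open, literals {X=0, Y=1}.
      branch 2.2 (add T ¬((Y ∨ ¬Z) ∨ Y)):
        T ¬((Y ∨ ¬Z) ∨ Y): α-rule — add F (Y ∨ ¬Z), F Y.
        F (Y ∨ ¬Z): α-rule — add F Y, F ¬Z.
        F ((W → ¬X) ∧ (¬Y ∧ X)): β-rule — branch into F (W → ¬X)  //  F (¬Y ∧ X).
          branch 2.2.1 (add F (W → ¬X)):
            F (W → ¬X): α-rule — add T W, F ¬X.
            ○ open, literals {W=1, X=1, Y=0, Z=1}.
          branch 2.2.2 (add F (¬Y ∧ X)):
            F (¬Y ∧ X): β-rule — branch into F ¬Y  //  F X.
              branch 2.2.2.1 (add F ¬Y):
                × closes — contains both Y and ¬Y.
              branch 2.2.2.2 (add F X):
                ○ open, literals {X=0, Y=0, Z=1}.
4 branches closed, 6 open.
Each open branch fixes some atoms; the unmentioned ones are free. Counting distinct full assignments: branch {W=0, X=1, Y=0, Z=0} (none free) contributes 1 new; branch {W=1, X=1, Y=1} (Z) contributes 2 new; branch {Y=1} (X, Z, W) contributes 6 new; branch {X=0, Y=1} (Z, W) contributes 0 new; branch {W=1, X=1, Y=0, Z=1} (none free) contributes 1 new; branch {X=0, Y=0, Z=1} (W) contributes 2 new. Total: 12.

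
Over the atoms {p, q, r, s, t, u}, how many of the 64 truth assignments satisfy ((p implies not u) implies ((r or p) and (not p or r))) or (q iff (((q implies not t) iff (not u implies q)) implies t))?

Initial set: {T (((p implies not u) implies ((r or p) and (not p or r))) or (q iff (((q implies not t) iff (not u implies q)) implies t)))}.
T (((p implies not u) implies ((r or p) and (not p or r))) or (q iff (((q implies not t) iff (not u implies q)) implies t))): β-rule — branch into T ((p implies not u) implies ((r or p) and (not p or r)))  //  T (q iff (((q implies not t) iff (not u implies q)) implies t)).
  branch 1 (add T ((p implies not u) implies ((r or p) and (not p or r)))):
    T ((p implies not u) implies ((r or p) and (not p or r))): β-rule — branch into F (p implies not u)  //  T ((r or p) and (not p or r)).
      branch 1.1 (add F (p implies not u)):
        F (p implies not u): α-rule — add T p, F not u.
        ○ open, literals {p=T, u=T}.
      branch 1.2 (add T ((r or p) and (not p or r))):
        T ((r or p) and (not p or r)): α-rule — add T (r or p), T (not p or r).
        T (r or p): β-rule — branch into T r  //  T p.
          branch 1.2.1 (add T r):
            T (not p or r): β-rule — branch into T not p  //  T r.
              branch 1.2.1.1 (add T not p):
                ○ open, literals {p=F, r=T}.
              branch 1.2.1.2 (add T r):
                ○ open, literals {r=T}.
          branch 1.2.2 (add T p):
            T (not p or r): β-rule — branch into T not p  //  T r.
              branch 1.2.2.1 (add T not p):
                × closes — contains both p and not p.
              branch 1.2.2.2 (add T r):
                ○ open, literals {p=T, r=T}.
  branch 2 (add T (q iff (((q implies not t) iff (not u implies q)) implies t))):
    T (q iff (((q implies not t) iff (not u implies q)) implies t)): β-rule — branch into T q, T (((q implies not t) iff (not u implies q)) implies t)  //  F q, F (((q implies not t) iff (not u implies q)) implies t).
      branch 2.1 (add T q, T (((q implies not t) iff (not u implies q)) implies t)):
        T (((q implies not t) iff (not u implies q)) implies t): β-rule — branch into F ((q implies not t) iff (not u implies q))  //  T t.
          branch 2.1.1 (add F ((q implies not t) iff (not u implies q))):
            F ((q implies not t) iff (not u implies q)): β-rule — branch into T (q implies not t), F (not u implies q)  //  F (q implies not t), T (not u implies q).
              branch 2.1.1.1 (add T (q implies not t), F (not u implies q)):
                F (not u implies q): α-rule — add T not u, F q.
                × closes — contains both q and not q.
              branch 2.1.1.2 (add F (q implies not t), T (not u implies q)):
                F (q implies not t): α-rule — add T q, F not t.
                T (not u implies q): β-rule — branch into F not u  //  T q.
                  branch 2.1.1.2.1 (add F not u):
                    ○ open, literals {q=T, t=T, u=T}.
                  branch 2.1.1.2.2 (add T q):
                    ○ open, literals {q=T, t=T}.
          branch 2.1.2 (add T t):
            ○ open, literals {q=T, t=T}.
      branch 2.2 (add F q, F (((q implies not t) iff (not u implies q)) implies t)):
        F (((q implies not t) iff (not u implies q)) implies t): α-rule — add T ((q implies not t) iff (not u implies q)), F t.
        T ((q implies not t) iff (not u implies q)): β-rule — branch into T (q implies not t), T (not u implies q)  //  F (q implies not t), F (not u implies q).
          branch 2.2.1 (add T (q implies not t), T (not u implies q)):
            T (q implies not t): β-rule — branch into F q  //  T not t.
              branch 2.2.1.1 (add F q):
                T (not u implies q): β-rule — branch into F not u  //  T q.
                  branch 2.2.1.1.1 (add F not u):
                    ○ open, literals {q=F, t=F, u=T}.
                  branch 2.2.1.1.2 (add T q):
                    × closes — contains both q and not q.
              branch 2.2.1.2 (add T not t):
                T (not u implies q): β-rule — branch into F not u  //  T q.
                  branch 2.2.1.2.1 (add F not u):
                    ○ open, literals {q=F, t=F, u=T}.
                  branch 2.2.1.2.2 (add T q):
                    × closes — contains both q and not q.
          branch 2.2.2 (add F (q implies not t), F (not u implies q)):
            F (q implies not t): α-rule — add T q, F not t.
            × closes — contains both q and not q.
5 branches closed, 9 open.
Each open branch fixes some atoms; the unmentioned ones are free. Counting distinct full assignments: branch {p=T, u=T} (q, r, s, t) contributes 16 new; branch {p=F, r=T} (q, s, t, u) contributes 16 new; branch {r=T} (p, q, s, t, u) contributes 8 new; branch {p=T, r=T} (q, s, t, u) contributes 0 new; branch {q=T, t=T, u=T} (p, r, s) contributes 2 new; branch {q=T, t=T} (p, r, s, u) contributes 4 new; branch {q=T, t=T} (p, r, s, u) contributes 0 new; branch {q=F, t=F, u=T} (p, r, s) contributes 2 new; branch {q=F, t=F, u=T} (p, r, s) contributes 0 new. Total: 48.

48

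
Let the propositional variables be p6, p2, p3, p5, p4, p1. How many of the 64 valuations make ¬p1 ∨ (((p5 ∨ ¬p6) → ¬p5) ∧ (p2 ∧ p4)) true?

36

Initial set: {(¬p1 ∨ (((p5 ∨ ¬p6) → ¬p5) ∧ (p2 ∧ p4)))}.
(¬p1 ∨ (((p5 ∨ ¬p6) → ¬p5) ∧ (p2 ∧ p4))): β-rule — branch into ¬p1  //  (((p5 ∨ ¬p6) → ¬p5) ∧ (p2 ∧ p4)).
  branch 1 (add ¬p1):
    ○ open, literals {p1=F}.
  branch 2 (add (((p5 ∨ ¬p6) → ¬p5) ∧ (p2 ∧ p4))):
    (((p5 ∨ ¬p6) → ¬p5) ∧ (p2 ∧ p4)): α-rule — add ((p5 ∨ ¬p6) → ¬p5), (p2 ∧ p4).
    (p2 ∧ p4): α-rule — add p2, p4.
    ((p5 ∨ ¬p6) → ¬p5): β-rule — branch into ¬(p5 ∨ ¬p6)  //  ¬p5.
      branch 2.1 (add ¬(p5 ∨ ¬p6)):
        ¬(p5 ∨ ¬p6): α-rule — add ¬p5, ¬¬p6.
        ○ open, literals {p2=T, p4=T, p5=F, p6=T}.
      branch 2.2 (add ¬p5):
        ○ open, literals {p2=T, p4=T, p5=F}.
0 branches closed, 3 open.
Each open branch fixes some atoms; the unmentioned ones are free. Counting distinct full assignments: branch {p1=F} (p6, p2, p3, p5, p4) contributes 32 new; branch {p2=T, p4=T, p5=F, p6=T} (p3, p1) contributes 2 new; branch {p2=T, p4=T, p5=F} (p6, p3, p1) contributes 2 new. Total: 36.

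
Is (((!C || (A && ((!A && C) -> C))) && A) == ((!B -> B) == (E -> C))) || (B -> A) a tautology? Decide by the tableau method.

Assume the negation and expand:
Initial set: {!((((!C || (A && ((!A && C) -> C))) && A) == ((!B -> B) == (E -> C))) || (B -> A))}.
!((((!C || (A && ((!A && C) -> C))) && A) == ((!B -> B) == (E -> C))) || (B -> A)): α-rule — add !(((!C || (A && ((!A && C) -> C))) && A) == ((!B -> B) == (E -> C))), !(B -> A).
!(B -> A): α-rule — add B, !A.
!(((!C || (A && ((!A && C) -> C))) && A) == ((!B -> B) == (E -> C))): β-rule — branch into ((!C || (A && ((!A && C) -> C))) && A), !((!B -> B) == (E -> C))  //  !((!C || (A && ((!A && C) -> C))) && A), ((!B -> B) == (E -> C)).
  branch 1 (add ((!C || (A && ((!A && C) -> C))) && A), !((!B -> B) == (E -> C))):
    ((!C || (A && ((!A && C) -> C))) && A): α-rule — add (!C || (A && ((!A && C) -> C))), A.
    × closes — contains both A and !A.
  branch 2 (add !((!C || (A && ((!A && C) -> C))) && A), ((!B -> B) == (E -> C))):
    !((!C || (A && ((!A && C) -> C))) && A): β-rule — branch into !(!C || (A && ((!A && C) -> C)))  //  !A.
      branch 2.1 (add !(!C || (A && ((!A && C) -> C)))):
        !(!C || (A && ((!A && C) -> C))): α-rule — add !!C, !(A && ((!A && C) -> C)).
        ((!B -> B) == (E -> C)): β-rule — branch into (!B -> B), (E -> C)  //  !(!B -> B), !(E -> C).
          branch 2.1.1 (add (!B -> B), (E -> C)):
            !(A && ((!A && C) -> C)): β-rule — branch into !A  //  !((!A && C) -> C).
              branch 2.1.1.1 (add !A):
                (!B -> B): β-rule — branch into !!B  //  B.
                  branch 2.1.1.1.1 (add !!B):
                    (E -> C): β-rule — branch into !E  //  C.
                      branch 2.1.1.1.1.1 (add !E):
                        ○ open, literals {A=0, B=1, C=1, E=0}.
                      branch 2.1.1.1.1.2 (add C):
                        ○ open, literals {A=0, B=1, C=1}.
                  branch 2.1.1.1.2 (add B):
                    (E -> C): β-rule — branch into !E  //  C.
                      branch 2.1.1.1.2.1 (add !E):
                        ○ open, literals {A=0, B=1, C=1, E=0}.
                      branch 2.1.1.1.2.2 (add C):
                        ○ open, literals {A=0, B=1, C=1}.
              branch 2.1.1.2 (add !((!A && C) -> C)):
                !((!A && C) -> C): α-rule — add (!A && C), !C.
                × closes — contains both C and !C.
          branch 2.1.2 (add !(!B -> B), !(E -> C)):
            !(!B -> B): α-rule — add !B, !B.
            × closes — contains both B and !B.
      branch 2.2 (add !A):
        ((!B -> B) == (E -> C)): β-rule — branch into (!B -> B), (E -> C)  //  !(!B -> B), !(E -> C).
          branch 2.2.1 (add (!B -> B), (E -> C)):
            (!B -> B): β-rule — branch into !!B  //  B.
              branch 2.2.1.1 (add !!B):
                (E -> C): β-rule — branch into !E  //  C.
                  branch 2.2.1.1.1 (add !E):
                    ○ open, literals {A=0, B=1, E=0}.
                  branch 2.2.1.1.2 (add C):
                    ○ open, literals {A=0, B=1, C=1}.
              branch 2.2.1.2 (add B):
                (E -> C): β-rule — branch into !E  //  C.
                  branch 2.2.1.2.1 (add !E):
                    ○ open, literals {A=0, B=1, E=0}.
                  branch 2.2.1.2.2 (add C):
                    ○ open, literals {A=0, B=1, C=1}.
          branch 2.2.2 (add !(!B -> B), !(E -> C)):
            !(!B -> B): α-rule — add !B, !B.
            × closes — contains both B and !B.
4 branches closed, 8 open.
An open branch gives a countermodel: A=0, B=1, C=1, E=0 (unmentioned atoms arbitrary); under it the original formula is false.

Not valid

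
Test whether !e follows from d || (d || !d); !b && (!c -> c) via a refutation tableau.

No

Initial set: {(d || (d || !d)); (!b && (!c -> c)); !!e}.
(!b && (!c -> c)): α-rule — add !b, (!c -> c).
(d || (d || !d)): β-rule — branch into d  //  (d || !d).
  branch 1 (add d):
    (!c -> c): β-rule — branch into !!c  //  c.
      branch 1.1 (add !!c):
        ○ open, literals {b=0, c=1, d=1, e=1}.
      branch 1.2 (add c):
        ○ open, literals {b=0, c=1, d=1, e=1}.
  branch 2 (add (d || !d)):
    (!c -> c): β-rule — branch into !!c  //  c.
      branch 2.1 (add !!c):
        (d || !d): β-rule — branch into d  //  !d.
          branch 2.1.1 (add d):
            ○ open, literals {b=0, c=1, d=1, e=1}.
          branch 2.1.2 (add !d):
            ○ open, literals {b=0, c=1, d=0, e=1}.
      branch 2.2 (add c):
        (d || !d): β-rule — branch into d  //  !d.
          branch 2.2.1 (add d):
            ○ open, literals {b=0, c=1, d=1, e=1}.
          branch 2.2.2 (add !d):
            ○ open, literals {b=0, c=1, d=0, e=1}.
0 branches closed, 6 open.
An open branch gives a countermodel: b=0, c=1, d=1, e=1 (unmentioned atoms arbitrary); the premises hold there but the conclusion fails.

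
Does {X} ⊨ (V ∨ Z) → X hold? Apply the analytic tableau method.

Yes

Initial set: {T X; F ((V ∨ Z) → X)}.
F ((V ∨ Z) → X): α-rule — add T (V ∨ Z), F X.
× closes — contains both X and ¬X.
All 1 branch closes.
Every branch closed, so the premises entail the conclusion.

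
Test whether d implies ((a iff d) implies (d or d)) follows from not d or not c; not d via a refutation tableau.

Initial set: {(not d or not c); not d; not (d implies ((a iff d) implies (d or d)))}.
not (d implies ((a iff d) implies (d or d))): α-rule — add d, not ((a iff d) implies (d or d)).
× closes — contains both d and not d.
All 1 branch closes.
Every branch closed, so the premises entail the conclusion.

Yes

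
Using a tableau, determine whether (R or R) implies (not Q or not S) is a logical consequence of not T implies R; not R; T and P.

Yes

Initial set: {(not T implies R); not R; (T and P); not ((R or R) implies (not Q or not S))}.
(T and P): α-rule — add T, P.
not ((R or R) implies (not Q or not S)): α-rule — add (R or R), not (not Q or not S).
not (not Q or not S): α-rule — add not not Q, not not S.
(not T implies R): β-rule — branch into not not T  //  R.
  branch 1 (add not not T):
    (R or R): β-rule — branch into R  //  R.
      branch 1.1 (add R):
        × closes — contains both R and not R.
      branch 1.2 (add R):
        × closes — contains both R and not R.
  branch 2 (add R):
    × closes — contains both R and not R.
All 3 branches close.
Every branch closed, so the premises entail the conclusion.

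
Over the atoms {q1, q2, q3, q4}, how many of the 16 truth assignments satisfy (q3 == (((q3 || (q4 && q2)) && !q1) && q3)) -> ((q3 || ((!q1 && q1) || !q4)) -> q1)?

10

Initial set: {((q3 == (((q3 || (q4 && q2)) && !q1) && q3)) -> ((q3 || ((!q1 && q1) || !q4)) -> q1))}.
((q3 == (((q3 || (q4 && q2)) && !q1) && q3)) -> ((q3 || ((!q1 && q1) || !q4)) -> q1)): β-rule — branch into !(q3 == (((q3 || (q4 && q2)) && !q1) && q3))  //  ((q3 || ((!q1 && q1) || !q4)) -> q1).
  branch 1 (add !(q3 == (((q3 || (q4 && q2)) && !q1) && q3))):
    !(q3 == (((q3 || (q4 && q2)) && !q1) && q3)): β-rule — branch into q3, !(((q3 || (q4 && q2)) && !q1) && q3)  //  !q3, (((q3 || (q4 && q2)) && !q1) && q3).
      branch 1.1 (add q3, !(((q3 || (q4 && q2)) && !q1) && q3)):
        !(((q3 || (q4 && q2)) && !q1) && q3): β-rule — branch into !((q3 || (q4 && q2)) && !q1)  //  !q3.
          branch 1.1.1 (add !((q3 || (q4 && q2)) && !q1)):
            !((q3 || (q4 && q2)) && !q1): β-rule — branch into !(q3 || (q4 && q2))  //  !!q1.
              branch 1.1.1.1 (add !(q3 || (q4 && q2))):
                !(q3 || (q4 && q2)): α-rule — add !q3, !(q4 && q2).
                × closes — contains both q3 and !q3.
              branch 1.1.1.2 (add !!q1):
                ○ open, literals {q1=true, q3=true}.
          branch 1.1.2 (add !q3):
            × closes — contains both q3 and !q3.
      branch 1.2 (add !q3, (((q3 || (q4 && q2)) && !q1) && q3)):
        (((q3 || (q4 && q2)) && !q1) && q3): α-rule — add ((q3 || (q4 && q2)) && !q1), q3.
        × closes — contains both q3 and !q3.
  branch 2 (add ((q3 || ((!q1 && q1) || !q4)) -> q1)):
    ((q3 || ((!q1 && q1) || !q4)) -> q1): β-rule — branch into !(q3 || ((!q1 && q1) || !q4))  //  q1.
      branch 2.1 (add !(q3 || ((!q1 && q1) || !q4))):
        !(q3 || ((!q1 && q1) || !q4)): α-rule — add !q3, !((!q1 && q1) || !q4).
        !((!q1 && q1) || !q4): α-rule — add !(!q1 && q1), !!q4.
        !(!q1 && q1): β-rule — branch into !!q1  //  !q1.
          branch 2.1.1 (add !!q1):
            ○ open, literals {q1=true, q3=false, q4=true}.
          branch 2.1.2 (add !q1):
            ○ open, literals {q1=false, q3=false, q4=true}.
      branch 2.2 (add q1):
        ○ open, literals {q1=true}.
3 branches closed, 4 open.
Each open branch fixes some atoms; the unmentioned ones are free. Counting distinct full assignments: branch {q1=true, q3=true} (q2, q4) contributes 4 new; branch {q1=true, q3=false, q4=true} (q2) contributes 2 new; branch {q1=false, q3=false, q4=true} (q2) contributes 2 new; branch {q1=true} (q2, q3, q4) contributes 2 new. Total: 10.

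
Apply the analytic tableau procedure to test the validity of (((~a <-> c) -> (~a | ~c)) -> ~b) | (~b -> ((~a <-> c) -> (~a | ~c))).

Valid

Assume the negation and expand:
Initial set: {~((((~a <-> c) -> (~a | ~c)) -> ~b) | (~b -> ((~a <-> c) -> (~a | ~c))))}.
~((((~a <-> c) -> (~a | ~c)) -> ~b) | (~b -> ((~a <-> c) -> (~a | ~c)))): α-rule — add ~(((~a <-> c) -> (~a | ~c)) -> ~b), ~(~b -> ((~a <-> c) -> (~a | ~c))).
~(((~a <-> c) -> (~a | ~c)) -> ~b): α-rule — add ((~a <-> c) -> (~a | ~c)), ~~b.
~(~b -> ((~a <-> c) -> (~a | ~c))): α-rule — add ~b, ~((~a <-> c) -> (~a | ~c)).
× closes — contains both b and ~b.
All 1 branch closes.
Every branch closed, so the negation is unsatisfiable and the formula is valid.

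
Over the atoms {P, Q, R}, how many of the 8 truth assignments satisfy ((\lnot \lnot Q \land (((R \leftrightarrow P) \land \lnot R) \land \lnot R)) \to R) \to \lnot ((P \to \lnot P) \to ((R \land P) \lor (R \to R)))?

1

Initial set: {(((\lnot \lnot Q \land (((R \leftrightarrow P) \land \lnot R) \land \lnot R)) \to R) \to \lnot ((P \to \lnot P) \to ((R \land P) \lor (R \to R))))}.
(((\lnot \lnot Q \land (((R \leftrightarrow P) \land \lnot R) \land \lnot R)) \to R) \to \lnot ((P \to \lnot P) \to ((R \land P) \lor (R \to R)))): β-rule — branch into \lnot ((\lnot \lnot Q \land (((R \leftrightarrow P) \land \lnot R) \land \lnot R)) \to R)  //  \lnot ((P \to \lnot P) \to ((R \land P) \lor (R \to R))).
  branch 1 (add \lnot ((\lnot \lnot Q \land (((R \leftrightarrow P) \land \lnot R) \land \lnot R)) \to R)):
    \lnot ((\lnot \lnot Q \land (((R \leftrightarrow P) \land \lnot R) \land \lnot R)) \to R): α-rule — add (\lnot \lnot Q \land (((R \leftrightarrow P) \land \lnot R) \land \lnot R)), \lnot R.
    (\lnot \lnot Q \land (((R \leftrightarrow P) \land \lnot R) \land \lnot R)): α-rule — add \lnot \lnot Q, (((R \leftrightarrow P) \land \lnot R) \land \lnot R).
    \lnot \lnot Q: drop double negation, giving Q.
    (((R \leftrightarrow P) \land \lnot R) \land \lnot R): α-rule — add ((R \leftrightarrow P) \land \lnot R), \lnot R.
    ((R \leftrightarrow P) \land \lnot R): α-rule — add (R \leftrightarrow P), \lnot R.
    (R \leftrightarrow P): β-rule — branch into R, P  //  \lnot R, \lnot P.
      branch 1.1 (add R, P):
        × closes — contains both R and \lnot R.
      branch 1.2 (add \lnot R, \lnot P):
        ○ open, literals {P=F, Q=T, R=F}.
  branch 2 (add \lnot ((P \to \lnot P) \to ((R \land P) \lor (R \to R)))):
    \lnot ((P \to \lnot P) \to ((R \land P) \lor (R \to R))): α-rule — add (P \to \lnot P), \lnot ((R \land P) \lor (R \to R)).
    \lnot ((R \land P) \lor (R \to R)): α-rule — add \lnot (R \land P), \lnot (R \to R).
    \lnot (R \to R): α-rule — add R, \lnot R.
    × closes — contains both R and \lnot R.
2 branches closed, 1 open.
Each open branch fixes some atoms; the unmentioned ones are free. Counting distinct full assignments: branch {P=F, Q=T, R=F} (none free) contributes 1 new. Total: 1.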